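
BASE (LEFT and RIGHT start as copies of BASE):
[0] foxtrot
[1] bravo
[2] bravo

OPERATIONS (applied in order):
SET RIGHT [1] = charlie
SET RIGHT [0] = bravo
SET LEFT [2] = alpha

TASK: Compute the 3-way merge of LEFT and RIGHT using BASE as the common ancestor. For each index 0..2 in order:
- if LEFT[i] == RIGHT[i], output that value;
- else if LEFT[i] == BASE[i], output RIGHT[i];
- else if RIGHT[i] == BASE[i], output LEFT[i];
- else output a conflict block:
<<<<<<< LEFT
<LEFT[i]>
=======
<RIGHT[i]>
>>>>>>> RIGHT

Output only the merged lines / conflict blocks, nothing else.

Answer: bravo
charlie
alpha

Derivation:
Final LEFT:  [foxtrot, bravo, alpha]
Final RIGHT: [bravo, charlie, bravo]
i=0: L=foxtrot=BASE, R=bravo -> take RIGHT -> bravo
i=1: L=bravo=BASE, R=charlie -> take RIGHT -> charlie
i=2: L=alpha, R=bravo=BASE -> take LEFT -> alpha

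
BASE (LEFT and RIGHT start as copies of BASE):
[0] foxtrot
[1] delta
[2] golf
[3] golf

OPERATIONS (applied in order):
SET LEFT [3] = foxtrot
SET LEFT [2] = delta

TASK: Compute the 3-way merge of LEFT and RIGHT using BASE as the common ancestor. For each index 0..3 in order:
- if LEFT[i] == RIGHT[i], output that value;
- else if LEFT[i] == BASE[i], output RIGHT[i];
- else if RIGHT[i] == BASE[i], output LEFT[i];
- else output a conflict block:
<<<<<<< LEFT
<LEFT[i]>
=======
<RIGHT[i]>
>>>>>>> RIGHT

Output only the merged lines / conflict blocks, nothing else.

Answer: foxtrot
delta
delta
foxtrot

Derivation:
Final LEFT:  [foxtrot, delta, delta, foxtrot]
Final RIGHT: [foxtrot, delta, golf, golf]
i=0: L=foxtrot R=foxtrot -> agree -> foxtrot
i=1: L=delta R=delta -> agree -> delta
i=2: L=delta, R=golf=BASE -> take LEFT -> delta
i=3: L=foxtrot, R=golf=BASE -> take LEFT -> foxtrot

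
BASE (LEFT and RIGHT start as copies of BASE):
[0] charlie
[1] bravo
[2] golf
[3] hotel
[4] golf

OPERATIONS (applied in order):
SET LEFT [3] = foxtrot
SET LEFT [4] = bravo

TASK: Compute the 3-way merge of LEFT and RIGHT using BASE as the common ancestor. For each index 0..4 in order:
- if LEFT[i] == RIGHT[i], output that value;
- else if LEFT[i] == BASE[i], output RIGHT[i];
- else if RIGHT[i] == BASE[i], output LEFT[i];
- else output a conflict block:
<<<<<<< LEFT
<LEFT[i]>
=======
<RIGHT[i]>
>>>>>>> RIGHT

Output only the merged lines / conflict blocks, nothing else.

Answer: charlie
bravo
golf
foxtrot
bravo

Derivation:
Final LEFT:  [charlie, bravo, golf, foxtrot, bravo]
Final RIGHT: [charlie, bravo, golf, hotel, golf]
i=0: L=charlie R=charlie -> agree -> charlie
i=1: L=bravo R=bravo -> agree -> bravo
i=2: L=golf R=golf -> agree -> golf
i=3: L=foxtrot, R=hotel=BASE -> take LEFT -> foxtrot
i=4: L=bravo, R=golf=BASE -> take LEFT -> bravo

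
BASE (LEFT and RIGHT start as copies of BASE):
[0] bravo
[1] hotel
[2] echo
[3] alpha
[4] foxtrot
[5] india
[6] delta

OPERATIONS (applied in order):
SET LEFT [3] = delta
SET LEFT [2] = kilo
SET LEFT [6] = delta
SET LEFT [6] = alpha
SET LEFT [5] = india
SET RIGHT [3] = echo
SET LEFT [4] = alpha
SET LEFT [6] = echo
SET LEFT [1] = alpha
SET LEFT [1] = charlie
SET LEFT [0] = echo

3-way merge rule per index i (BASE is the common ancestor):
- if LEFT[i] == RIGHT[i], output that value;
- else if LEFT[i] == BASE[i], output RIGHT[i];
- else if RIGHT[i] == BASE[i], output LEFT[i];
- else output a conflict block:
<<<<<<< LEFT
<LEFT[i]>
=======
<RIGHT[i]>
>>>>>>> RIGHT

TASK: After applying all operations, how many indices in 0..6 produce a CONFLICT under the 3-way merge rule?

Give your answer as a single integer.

Final LEFT:  [echo, charlie, kilo, delta, alpha, india, echo]
Final RIGHT: [bravo, hotel, echo, echo, foxtrot, india, delta]
i=0: L=echo, R=bravo=BASE -> take LEFT -> echo
i=1: L=charlie, R=hotel=BASE -> take LEFT -> charlie
i=2: L=kilo, R=echo=BASE -> take LEFT -> kilo
i=3: BASE=alpha L=delta R=echo all differ -> CONFLICT
i=4: L=alpha, R=foxtrot=BASE -> take LEFT -> alpha
i=5: L=india R=india -> agree -> india
i=6: L=echo, R=delta=BASE -> take LEFT -> echo
Conflict count: 1

Answer: 1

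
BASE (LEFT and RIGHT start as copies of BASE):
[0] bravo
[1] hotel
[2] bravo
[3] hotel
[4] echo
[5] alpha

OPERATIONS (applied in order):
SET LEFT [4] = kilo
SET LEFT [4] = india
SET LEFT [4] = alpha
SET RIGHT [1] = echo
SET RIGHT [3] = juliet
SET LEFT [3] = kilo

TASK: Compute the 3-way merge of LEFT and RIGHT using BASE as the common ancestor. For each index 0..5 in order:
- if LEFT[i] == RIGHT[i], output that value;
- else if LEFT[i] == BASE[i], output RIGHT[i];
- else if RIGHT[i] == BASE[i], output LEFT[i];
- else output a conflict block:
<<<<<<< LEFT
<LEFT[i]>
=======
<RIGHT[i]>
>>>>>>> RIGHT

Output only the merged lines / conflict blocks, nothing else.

Answer: bravo
echo
bravo
<<<<<<< LEFT
kilo
=======
juliet
>>>>>>> RIGHT
alpha
alpha

Derivation:
Final LEFT:  [bravo, hotel, bravo, kilo, alpha, alpha]
Final RIGHT: [bravo, echo, bravo, juliet, echo, alpha]
i=0: L=bravo R=bravo -> agree -> bravo
i=1: L=hotel=BASE, R=echo -> take RIGHT -> echo
i=2: L=bravo R=bravo -> agree -> bravo
i=3: BASE=hotel L=kilo R=juliet all differ -> CONFLICT
i=4: L=alpha, R=echo=BASE -> take LEFT -> alpha
i=5: L=alpha R=alpha -> agree -> alpha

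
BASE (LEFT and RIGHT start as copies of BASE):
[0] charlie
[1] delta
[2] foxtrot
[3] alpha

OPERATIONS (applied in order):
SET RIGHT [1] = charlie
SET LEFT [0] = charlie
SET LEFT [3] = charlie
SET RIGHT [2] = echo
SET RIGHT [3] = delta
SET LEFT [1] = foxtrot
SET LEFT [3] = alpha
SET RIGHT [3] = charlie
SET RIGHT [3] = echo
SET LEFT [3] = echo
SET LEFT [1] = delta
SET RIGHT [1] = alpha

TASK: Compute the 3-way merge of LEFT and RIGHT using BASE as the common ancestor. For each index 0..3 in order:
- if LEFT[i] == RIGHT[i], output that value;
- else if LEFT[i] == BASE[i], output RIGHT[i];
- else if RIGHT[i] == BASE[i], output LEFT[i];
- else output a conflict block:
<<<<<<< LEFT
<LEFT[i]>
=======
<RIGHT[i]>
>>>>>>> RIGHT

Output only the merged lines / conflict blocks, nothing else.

Answer: charlie
alpha
echo
echo

Derivation:
Final LEFT:  [charlie, delta, foxtrot, echo]
Final RIGHT: [charlie, alpha, echo, echo]
i=0: L=charlie R=charlie -> agree -> charlie
i=1: L=delta=BASE, R=alpha -> take RIGHT -> alpha
i=2: L=foxtrot=BASE, R=echo -> take RIGHT -> echo
i=3: L=echo R=echo -> agree -> echo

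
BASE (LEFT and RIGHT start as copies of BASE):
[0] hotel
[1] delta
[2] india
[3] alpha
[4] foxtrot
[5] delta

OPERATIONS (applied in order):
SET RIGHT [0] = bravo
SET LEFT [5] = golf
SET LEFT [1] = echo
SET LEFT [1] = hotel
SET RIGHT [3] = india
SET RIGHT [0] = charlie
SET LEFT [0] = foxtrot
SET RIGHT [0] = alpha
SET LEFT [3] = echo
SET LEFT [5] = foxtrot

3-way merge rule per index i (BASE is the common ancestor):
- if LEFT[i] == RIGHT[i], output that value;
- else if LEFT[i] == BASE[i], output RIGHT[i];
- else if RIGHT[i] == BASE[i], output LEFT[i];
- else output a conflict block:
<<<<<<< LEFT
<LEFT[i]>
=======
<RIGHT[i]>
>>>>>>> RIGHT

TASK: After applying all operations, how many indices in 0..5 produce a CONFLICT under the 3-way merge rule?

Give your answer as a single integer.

Final LEFT:  [foxtrot, hotel, india, echo, foxtrot, foxtrot]
Final RIGHT: [alpha, delta, india, india, foxtrot, delta]
i=0: BASE=hotel L=foxtrot R=alpha all differ -> CONFLICT
i=1: L=hotel, R=delta=BASE -> take LEFT -> hotel
i=2: L=india R=india -> agree -> india
i=3: BASE=alpha L=echo R=india all differ -> CONFLICT
i=4: L=foxtrot R=foxtrot -> agree -> foxtrot
i=5: L=foxtrot, R=delta=BASE -> take LEFT -> foxtrot
Conflict count: 2

Answer: 2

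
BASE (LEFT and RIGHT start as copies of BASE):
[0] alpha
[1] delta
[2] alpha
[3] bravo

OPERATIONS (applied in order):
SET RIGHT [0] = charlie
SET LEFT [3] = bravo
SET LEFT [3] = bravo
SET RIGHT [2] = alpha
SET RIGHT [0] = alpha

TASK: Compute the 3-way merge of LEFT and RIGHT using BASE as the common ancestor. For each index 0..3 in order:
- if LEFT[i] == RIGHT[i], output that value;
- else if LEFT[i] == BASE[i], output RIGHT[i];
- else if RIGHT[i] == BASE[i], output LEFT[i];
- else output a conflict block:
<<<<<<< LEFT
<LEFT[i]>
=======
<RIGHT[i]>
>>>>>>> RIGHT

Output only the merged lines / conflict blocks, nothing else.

Answer: alpha
delta
alpha
bravo

Derivation:
Final LEFT:  [alpha, delta, alpha, bravo]
Final RIGHT: [alpha, delta, alpha, bravo]
i=0: L=alpha R=alpha -> agree -> alpha
i=1: L=delta R=delta -> agree -> delta
i=2: L=alpha R=alpha -> agree -> alpha
i=3: L=bravo R=bravo -> agree -> bravo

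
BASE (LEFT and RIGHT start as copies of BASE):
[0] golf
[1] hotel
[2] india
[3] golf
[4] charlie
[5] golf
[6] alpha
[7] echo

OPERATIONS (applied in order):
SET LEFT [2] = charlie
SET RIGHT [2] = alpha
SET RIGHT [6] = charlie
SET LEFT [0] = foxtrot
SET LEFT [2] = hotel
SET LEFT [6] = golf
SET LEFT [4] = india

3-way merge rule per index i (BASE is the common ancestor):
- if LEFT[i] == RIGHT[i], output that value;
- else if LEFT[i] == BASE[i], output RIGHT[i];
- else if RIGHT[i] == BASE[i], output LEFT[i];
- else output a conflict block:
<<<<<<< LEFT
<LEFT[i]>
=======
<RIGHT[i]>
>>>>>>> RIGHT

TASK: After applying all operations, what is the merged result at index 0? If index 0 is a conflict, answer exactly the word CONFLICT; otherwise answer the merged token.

Answer: foxtrot

Derivation:
Final LEFT:  [foxtrot, hotel, hotel, golf, india, golf, golf, echo]
Final RIGHT: [golf, hotel, alpha, golf, charlie, golf, charlie, echo]
i=0: L=foxtrot, R=golf=BASE -> take LEFT -> foxtrot
i=1: L=hotel R=hotel -> agree -> hotel
i=2: BASE=india L=hotel R=alpha all differ -> CONFLICT
i=3: L=golf R=golf -> agree -> golf
i=4: L=india, R=charlie=BASE -> take LEFT -> india
i=5: L=golf R=golf -> agree -> golf
i=6: BASE=alpha L=golf R=charlie all differ -> CONFLICT
i=7: L=echo R=echo -> agree -> echo
Index 0 -> foxtrot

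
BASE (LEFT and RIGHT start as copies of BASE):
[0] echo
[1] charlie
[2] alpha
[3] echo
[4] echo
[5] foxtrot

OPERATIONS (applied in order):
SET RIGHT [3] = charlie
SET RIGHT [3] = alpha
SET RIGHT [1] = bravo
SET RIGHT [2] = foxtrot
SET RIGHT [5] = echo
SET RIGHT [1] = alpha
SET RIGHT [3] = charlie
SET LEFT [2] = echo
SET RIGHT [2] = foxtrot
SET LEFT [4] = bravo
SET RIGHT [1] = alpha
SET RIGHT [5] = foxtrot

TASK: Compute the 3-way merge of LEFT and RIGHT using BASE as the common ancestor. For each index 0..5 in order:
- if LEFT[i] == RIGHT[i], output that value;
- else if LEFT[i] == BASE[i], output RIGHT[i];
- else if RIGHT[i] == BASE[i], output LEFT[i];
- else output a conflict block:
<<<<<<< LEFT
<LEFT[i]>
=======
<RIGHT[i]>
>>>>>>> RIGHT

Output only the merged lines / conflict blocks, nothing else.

Answer: echo
alpha
<<<<<<< LEFT
echo
=======
foxtrot
>>>>>>> RIGHT
charlie
bravo
foxtrot

Derivation:
Final LEFT:  [echo, charlie, echo, echo, bravo, foxtrot]
Final RIGHT: [echo, alpha, foxtrot, charlie, echo, foxtrot]
i=0: L=echo R=echo -> agree -> echo
i=1: L=charlie=BASE, R=alpha -> take RIGHT -> alpha
i=2: BASE=alpha L=echo R=foxtrot all differ -> CONFLICT
i=3: L=echo=BASE, R=charlie -> take RIGHT -> charlie
i=4: L=bravo, R=echo=BASE -> take LEFT -> bravo
i=5: L=foxtrot R=foxtrot -> agree -> foxtrot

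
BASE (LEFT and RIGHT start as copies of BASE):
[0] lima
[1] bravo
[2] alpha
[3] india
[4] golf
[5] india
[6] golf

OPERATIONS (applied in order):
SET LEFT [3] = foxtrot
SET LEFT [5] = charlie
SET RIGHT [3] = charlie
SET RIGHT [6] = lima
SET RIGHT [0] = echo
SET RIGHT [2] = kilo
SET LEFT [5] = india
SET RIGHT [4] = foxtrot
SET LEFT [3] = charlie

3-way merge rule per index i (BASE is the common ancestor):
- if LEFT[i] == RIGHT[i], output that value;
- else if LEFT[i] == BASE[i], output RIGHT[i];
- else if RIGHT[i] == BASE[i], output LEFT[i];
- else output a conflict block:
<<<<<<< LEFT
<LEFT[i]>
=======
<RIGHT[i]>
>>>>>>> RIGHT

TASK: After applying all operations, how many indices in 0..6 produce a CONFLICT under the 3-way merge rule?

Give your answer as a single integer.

Answer: 0

Derivation:
Final LEFT:  [lima, bravo, alpha, charlie, golf, india, golf]
Final RIGHT: [echo, bravo, kilo, charlie, foxtrot, india, lima]
i=0: L=lima=BASE, R=echo -> take RIGHT -> echo
i=1: L=bravo R=bravo -> agree -> bravo
i=2: L=alpha=BASE, R=kilo -> take RIGHT -> kilo
i=3: L=charlie R=charlie -> agree -> charlie
i=4: L=golf=BASE, R=foxtrot -> take RIGHT -> foxtrot
i=5: L=india R=india -> agree -> india
i=6: L=golf=BASE, R=lima -> take RIGHT -> lima
Conflict count: 0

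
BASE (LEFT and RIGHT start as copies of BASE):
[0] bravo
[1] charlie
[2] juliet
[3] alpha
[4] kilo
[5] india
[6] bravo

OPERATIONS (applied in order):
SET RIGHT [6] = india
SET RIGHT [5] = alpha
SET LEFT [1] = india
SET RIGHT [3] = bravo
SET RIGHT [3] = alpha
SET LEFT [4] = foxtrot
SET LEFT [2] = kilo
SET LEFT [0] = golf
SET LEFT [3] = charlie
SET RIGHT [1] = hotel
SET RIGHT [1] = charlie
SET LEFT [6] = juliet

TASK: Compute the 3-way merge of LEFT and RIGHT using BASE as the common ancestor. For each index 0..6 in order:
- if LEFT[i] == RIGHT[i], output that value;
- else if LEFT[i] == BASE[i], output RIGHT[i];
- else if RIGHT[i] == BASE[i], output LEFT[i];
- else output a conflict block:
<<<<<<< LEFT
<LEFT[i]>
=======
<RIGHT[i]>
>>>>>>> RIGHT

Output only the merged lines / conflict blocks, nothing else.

Answer: golf
india
kilo
charlie
foxtrot
alpha
<<<<<<< LEFT
juliet
=======
india
>>>>>>> RIGHT

Derivation:
Final LEFT:  [golf, india, kilo, charlie, foxtrot, india, juliet]
Final RIGHT: [bravo, charlie, juliet, alpha, kilo, alpha, india]
i=0: L=golf, R=bravo=BASE -> take LEFT -> golf
i=1: L=india, R=charlie=BASE -> take LEFT -> india
i=2: L=kilo, R=juliet=BASE -> take LEFT -> kilo
i=3: L=charlie, R=alpha=BASE -> take LEFT -> charlie
i=4: L=foxtrot, R=kilo=BASE -> take LEFT -> foxtrot
i=5: L=india=BASE, R=alpha -> take RIGHT -> alpha
i=6: BASE=bravo L=juliet R=india all differ -> CONFLICT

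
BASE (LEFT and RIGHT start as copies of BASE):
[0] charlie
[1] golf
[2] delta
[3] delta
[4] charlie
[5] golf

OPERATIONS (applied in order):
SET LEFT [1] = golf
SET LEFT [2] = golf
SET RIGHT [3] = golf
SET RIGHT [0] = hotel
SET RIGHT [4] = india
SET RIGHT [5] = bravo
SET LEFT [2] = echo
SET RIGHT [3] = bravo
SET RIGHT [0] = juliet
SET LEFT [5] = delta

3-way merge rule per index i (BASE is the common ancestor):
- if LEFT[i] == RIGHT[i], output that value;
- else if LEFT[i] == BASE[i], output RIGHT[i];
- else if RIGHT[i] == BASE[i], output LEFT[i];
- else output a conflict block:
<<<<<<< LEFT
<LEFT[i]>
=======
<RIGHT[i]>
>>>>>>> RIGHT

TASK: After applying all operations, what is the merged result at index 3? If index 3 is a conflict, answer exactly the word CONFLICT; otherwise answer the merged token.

Answer: bravo

Derivation:
Final LEFT:  [charlie, golf, echo, delta, charlie, delta]
Final RIGHT: [juliet, golf, delta, bravo, india, bravo]
i=0: L=charlie=BASE, R=juliet -> take RIGHT -> juliet
i=1: L=golf R=golf -> agree -> golf
i=2: L=echo, R=delta=BASE -> take LEFT -> echo
i=3: L=delta=BASE, R=bravo -> take RIGHT -> bravo
i=4: L=charlie=BASE, R=india -> take RIGHT -> india
i=5: BASE=golf L=delta R=bravo all differ -> CONFLICT
Index 3 -> bravo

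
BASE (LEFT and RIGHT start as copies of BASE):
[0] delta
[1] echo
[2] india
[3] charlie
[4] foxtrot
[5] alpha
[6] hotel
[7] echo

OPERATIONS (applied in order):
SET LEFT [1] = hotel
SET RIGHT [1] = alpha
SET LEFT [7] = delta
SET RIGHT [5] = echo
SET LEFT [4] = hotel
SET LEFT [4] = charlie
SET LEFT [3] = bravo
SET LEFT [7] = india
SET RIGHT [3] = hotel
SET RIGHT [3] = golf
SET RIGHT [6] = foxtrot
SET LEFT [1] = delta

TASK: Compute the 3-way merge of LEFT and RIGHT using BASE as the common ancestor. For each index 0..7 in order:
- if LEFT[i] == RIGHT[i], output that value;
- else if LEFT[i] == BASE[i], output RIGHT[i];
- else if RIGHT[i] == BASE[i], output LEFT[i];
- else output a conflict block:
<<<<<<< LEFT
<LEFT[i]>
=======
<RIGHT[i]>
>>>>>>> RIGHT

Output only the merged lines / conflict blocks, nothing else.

Answer: delta
<<<<<<< LEFT
delta
=======
alpha
>>>>>>> RIGHT
india
<<<<<<< LEFT
bravo
=======
golf
>>>>>>> RIGHT
charlie
echo
foxtrot
india

Derivation:
Final LEFT:  [delta, delta, india, bravo, charlie, alpha, hotel, india]
Final RIGHT: [delta, alpha, india, golf, foxtrot, echo, foxtrot, echo]
i=0: L=delta R=delta -> agree -> delta
i=1: BASE=echo L=delta R=alpha all differ -> CONFLICT
i=2: L=india R=india -> agree -> india
i=3: BASE=charlie L=bravo R=golf all differ -> CONFLICT
i=4: L=charlie, R=foxtrot=BASE -> take LEFT -> charlie
i=5: L=alpha=BASE, R=echo -> take RIGHT -> echo
i=6: L=hotel=BASE, R=foxtrot -> take RIGHT -> foxtrot
i=7: L=india, R=echo=BASE -> take LEFT -> india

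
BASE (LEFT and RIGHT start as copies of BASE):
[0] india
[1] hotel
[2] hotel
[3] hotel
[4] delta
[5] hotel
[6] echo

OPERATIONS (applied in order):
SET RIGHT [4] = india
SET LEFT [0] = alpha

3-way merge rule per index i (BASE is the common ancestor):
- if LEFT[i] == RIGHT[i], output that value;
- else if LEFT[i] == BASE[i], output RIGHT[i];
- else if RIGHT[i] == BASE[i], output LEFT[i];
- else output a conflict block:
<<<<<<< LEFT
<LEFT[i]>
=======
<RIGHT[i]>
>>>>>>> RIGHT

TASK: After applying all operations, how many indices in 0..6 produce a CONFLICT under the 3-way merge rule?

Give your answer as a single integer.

Answer: 0

Derivation:
Final LEFT:  [alpha, hotel, hotel, hotel, delta, hotel, echo]
Final RIGHT: [india, hotel, hotel, hotel, india, hotel, echo]
i=0: L=alpha, R=india=BASE -> take LEFT -> alpha
i=1: L=hotel R=hotel -> agree -> hotel
i=2: L=hotel R=hotel -> agree -> hotel
i=3: L=hotel R=hotel -> agree -> hotel
i=4: L=delta=BASE, R=india -> take RIGHT -> india
i=5: L=hotel R=hotel -> agree -> hotel
i=6: L=echo R=echo -> agree -> echo
Conflict count: 0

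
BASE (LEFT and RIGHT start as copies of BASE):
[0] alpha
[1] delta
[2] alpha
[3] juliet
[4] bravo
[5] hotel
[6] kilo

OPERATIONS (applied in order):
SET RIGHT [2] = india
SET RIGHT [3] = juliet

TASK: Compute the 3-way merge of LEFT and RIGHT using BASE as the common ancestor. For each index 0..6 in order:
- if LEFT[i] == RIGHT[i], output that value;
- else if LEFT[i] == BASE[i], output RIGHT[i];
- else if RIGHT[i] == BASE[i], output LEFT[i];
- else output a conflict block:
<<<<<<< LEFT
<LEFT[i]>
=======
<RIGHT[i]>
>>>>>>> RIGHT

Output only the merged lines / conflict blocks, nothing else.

Final LEFT:  [alpha, delta, alpha, juliet, bravo, hotel, kilo]
Final RIGHT: [alpha, delta, india, juliet, bravo, hotel, kilo]
i=0: L=alpha R=alpha -> agree -> alpha
i=1: L=delta R=delta -> agree -> delta
i=2: L=alpha=BASE, R=india -> take RIGHT -> india
i=3: L=juliet R=juliet -> agree -> juliet
i=4: L=bravo R=bravo -> agree -> bravo
i=5: L=hotel R=hotel -> agree -> hotel
i=6: L=kilo R=kilo -> agree -> kilo

Answer: alpha
delta
india
juliet
bravo
hotel
kilo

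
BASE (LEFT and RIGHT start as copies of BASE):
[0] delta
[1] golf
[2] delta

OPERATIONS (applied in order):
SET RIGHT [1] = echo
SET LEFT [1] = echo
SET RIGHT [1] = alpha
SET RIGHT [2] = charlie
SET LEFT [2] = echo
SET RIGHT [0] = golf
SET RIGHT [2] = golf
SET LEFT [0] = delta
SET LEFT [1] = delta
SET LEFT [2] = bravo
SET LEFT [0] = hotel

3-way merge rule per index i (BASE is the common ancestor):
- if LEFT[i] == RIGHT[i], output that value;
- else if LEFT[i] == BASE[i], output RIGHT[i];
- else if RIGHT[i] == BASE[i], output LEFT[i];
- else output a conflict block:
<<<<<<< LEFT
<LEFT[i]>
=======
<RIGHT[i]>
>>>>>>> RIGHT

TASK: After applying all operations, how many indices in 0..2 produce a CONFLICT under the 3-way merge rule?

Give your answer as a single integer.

Answer: 3

Derivation:
Final LEFT:  [hotel, delta, bravo]
Final RIGHT: [golf, alpha, golf]
i=0: BASE=delta L=hotel R=golf all differ -> CONFLICT
i=1: BASE=golf L=delta R=alpha all differ -> CONFLICT
i=2: BASE=delta L=bravo R=golf all differ -> CONFLICT
Conflict count: 3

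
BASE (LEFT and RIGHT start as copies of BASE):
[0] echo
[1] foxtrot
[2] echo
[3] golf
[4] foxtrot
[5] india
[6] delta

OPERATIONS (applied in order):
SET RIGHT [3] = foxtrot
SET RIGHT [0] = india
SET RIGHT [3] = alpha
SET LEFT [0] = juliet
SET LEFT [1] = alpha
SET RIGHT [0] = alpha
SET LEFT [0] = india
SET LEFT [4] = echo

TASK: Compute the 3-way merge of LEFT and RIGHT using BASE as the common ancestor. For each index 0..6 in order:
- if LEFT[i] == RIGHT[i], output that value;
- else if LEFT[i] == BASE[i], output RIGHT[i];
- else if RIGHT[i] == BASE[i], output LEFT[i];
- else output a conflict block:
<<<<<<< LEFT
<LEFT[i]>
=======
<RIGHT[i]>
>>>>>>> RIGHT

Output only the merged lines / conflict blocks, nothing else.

Final LEFT:  [india, alpha, echo, golf, echo, india, delta]
Final RIGHT: [alpha, foxtrot, echo, alpha, foxtrot, india, delta]
i=0: BASE=echo L=india R=alpha all differ -> CONFLICT
i=1: L=alpha, R=foxtrot=BASE -> take LEFT -> alpha
i=2: L=echo R=echo -> agree -> echo
i=3: L=golf=BASE, R=alpha -> take RIGHT -> alpha
i=4: L=echo, R=foxtrot=BASE -> take LEFT -> echo
i=5: L=india R=india -> agree -> india
i=6: L=delta R=delta -> agree -> delta

Answer: <<<<<<< LEFT
india
=======
alpha
>>>>>>> RIGHT
alpha
echo
alpha
echo
india
delta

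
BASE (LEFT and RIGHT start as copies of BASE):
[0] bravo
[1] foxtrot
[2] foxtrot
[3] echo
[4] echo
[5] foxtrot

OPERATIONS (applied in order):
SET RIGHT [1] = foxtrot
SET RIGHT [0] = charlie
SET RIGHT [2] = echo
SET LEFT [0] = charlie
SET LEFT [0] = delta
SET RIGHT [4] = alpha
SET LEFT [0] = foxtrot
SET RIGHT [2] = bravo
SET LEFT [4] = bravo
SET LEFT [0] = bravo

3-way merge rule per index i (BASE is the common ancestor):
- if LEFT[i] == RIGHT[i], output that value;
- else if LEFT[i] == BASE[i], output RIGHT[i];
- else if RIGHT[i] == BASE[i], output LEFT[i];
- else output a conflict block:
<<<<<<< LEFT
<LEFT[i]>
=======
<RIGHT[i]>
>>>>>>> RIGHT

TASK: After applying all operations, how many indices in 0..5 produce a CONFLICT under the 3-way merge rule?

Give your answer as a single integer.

Answer: 1

Derivation:
Final LEFT:  [bravo, foxtrot, foxtrot, echo, bravo, foxtrot]
Final RIGHT: [charlie, foxtrot, bravo, echo, alpha, foxtrot]
i=0: L=bravo=BASE, R=charlie -> take RIGHT -> charlie
i=1: L=foxtrot R=foxtrot -> agree -> foxtrot
i=2: L=foxtrot=BASE, R=bravo -> take RIGHT -> bravo
i=3: L=echo R=echo -> agree -> echo
i=4: BASE=echo L=bravo R=alpha all differ -> CONFLICT
i=5: L=foxtrot R=foxtrot -> agree -> foxtrot
Conflict count: 1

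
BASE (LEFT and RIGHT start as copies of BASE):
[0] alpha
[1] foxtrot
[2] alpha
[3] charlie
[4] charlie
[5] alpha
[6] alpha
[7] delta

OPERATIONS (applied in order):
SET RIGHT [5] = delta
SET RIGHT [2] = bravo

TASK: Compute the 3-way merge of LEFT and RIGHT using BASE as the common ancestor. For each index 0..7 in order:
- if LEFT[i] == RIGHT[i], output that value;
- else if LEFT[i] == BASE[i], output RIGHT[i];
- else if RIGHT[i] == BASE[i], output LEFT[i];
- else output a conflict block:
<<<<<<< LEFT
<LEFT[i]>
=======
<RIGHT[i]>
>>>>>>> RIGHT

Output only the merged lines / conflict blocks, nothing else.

Final LEFT:  [alpha, foxtrot, alpha, charlie, charlie, alpha, alpha, delta]
Final RIGHT: [alpha, foxtrot, bravo, charlie, charlie, delta, alpha, delta]
i=0: L=alpha R=alpha -> agree -> alpha
i=1: L=foxtrot R=foxtrot -> agree -> foxtrot
i=2: L=alpha=BASE, R=bravo -> take RIGHT -> bravo
i=3: L=charlie R=charlie -> agree -> charlie
i=4: L=charlie R=charlie -> agree -> charlie
i=5: L=alpha=BASE, R=delta -> take RIGHT -> delta
i=6: L=alpha R=alpha -> agree -> alpha
i=7: L=delta R=delta -> agree -> delta

Answer: alpha
foxtrot
bravo
charlie
charlie
delta
alpha
delta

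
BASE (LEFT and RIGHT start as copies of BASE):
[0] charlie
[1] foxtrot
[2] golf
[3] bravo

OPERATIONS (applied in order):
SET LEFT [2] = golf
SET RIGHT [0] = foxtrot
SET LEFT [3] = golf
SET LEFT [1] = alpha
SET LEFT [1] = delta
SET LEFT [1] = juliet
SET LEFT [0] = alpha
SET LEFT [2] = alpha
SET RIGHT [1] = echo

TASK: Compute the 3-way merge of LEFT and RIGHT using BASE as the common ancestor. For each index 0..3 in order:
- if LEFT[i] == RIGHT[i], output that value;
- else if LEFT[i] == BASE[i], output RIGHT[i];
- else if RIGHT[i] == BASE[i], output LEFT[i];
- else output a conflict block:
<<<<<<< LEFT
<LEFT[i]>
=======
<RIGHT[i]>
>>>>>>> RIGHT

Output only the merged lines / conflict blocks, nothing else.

Answer: <<<<<<< LEFT
alpha
=======
foxtrot
>>>>>>> RIGHT
<<<<<<< LEFT
juliet
=======
echo
>>>>>>> RIGHT
alpha
golf

Derivation:
Final LEFT:  [alpha, juliet, alpha, golf]
Final RIGHT: [foxtrot, echo, golf, bravo]
i=0: BASE=charlie L=alpha R=foxtrot all differ -> CONFLICT
i=1: BASE=foxtrot L=juliet R=echo all differ -> CONFLICT
i=2: L=alpha, R=golf=BASE -> take LEFT -> alpha
i=3: L=golf, R=bravo=BASE -> take LEFT -> golf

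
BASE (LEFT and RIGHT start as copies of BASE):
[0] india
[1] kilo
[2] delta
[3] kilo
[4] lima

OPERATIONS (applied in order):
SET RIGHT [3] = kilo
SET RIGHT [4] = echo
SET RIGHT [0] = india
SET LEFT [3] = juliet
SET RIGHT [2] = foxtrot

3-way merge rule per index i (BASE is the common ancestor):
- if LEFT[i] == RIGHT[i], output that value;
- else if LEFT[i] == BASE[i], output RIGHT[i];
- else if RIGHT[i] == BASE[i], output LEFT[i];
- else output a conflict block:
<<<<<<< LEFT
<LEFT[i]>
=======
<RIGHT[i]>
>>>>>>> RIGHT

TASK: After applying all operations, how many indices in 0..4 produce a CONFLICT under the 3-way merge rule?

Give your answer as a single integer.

Final LEFT:  [india, kilo, delta, juliet, lima]
Final RIGHT: [india, kilo, foxtrot, kilo, echo]
i=0: L=india R=india -> agree -> india
i=1: L=kilo R=kilo -> agree -> kilo
i=2: L=delta=BASE, R=foxtrot -> take RIGHT -> foxtrot
i=3: L=juliet, R=kilo=BASE -> take LEFT -> juliet
i=4: L=lima=BASE, R=echo -> take RIGHT -> echo
Conflict count: 0

Answer: 0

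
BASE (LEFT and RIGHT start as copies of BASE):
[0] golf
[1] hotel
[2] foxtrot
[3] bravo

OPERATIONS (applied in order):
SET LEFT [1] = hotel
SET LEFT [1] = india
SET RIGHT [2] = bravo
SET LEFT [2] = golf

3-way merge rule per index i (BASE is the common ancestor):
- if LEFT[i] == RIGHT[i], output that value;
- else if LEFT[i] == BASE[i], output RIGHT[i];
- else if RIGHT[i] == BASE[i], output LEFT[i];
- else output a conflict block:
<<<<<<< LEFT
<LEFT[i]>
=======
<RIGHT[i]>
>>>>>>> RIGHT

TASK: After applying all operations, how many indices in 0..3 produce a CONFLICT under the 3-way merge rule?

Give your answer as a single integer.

Final LEFT:  [golf, india, golf, bravo]
Final RIGHT: [golf, hotel, bravo, bravo]
i=0: L=golf R=golf -> agree -> golf
i=1: L=india, R=hotel=BASE -> take LEFT -> india
i=2: BASE=foxtrot L=golf R=bravo all differ -> CONFLICT
i=3: L=bravo R=bravo -> agree -> bravo
Conflict count: 1

Answer: 1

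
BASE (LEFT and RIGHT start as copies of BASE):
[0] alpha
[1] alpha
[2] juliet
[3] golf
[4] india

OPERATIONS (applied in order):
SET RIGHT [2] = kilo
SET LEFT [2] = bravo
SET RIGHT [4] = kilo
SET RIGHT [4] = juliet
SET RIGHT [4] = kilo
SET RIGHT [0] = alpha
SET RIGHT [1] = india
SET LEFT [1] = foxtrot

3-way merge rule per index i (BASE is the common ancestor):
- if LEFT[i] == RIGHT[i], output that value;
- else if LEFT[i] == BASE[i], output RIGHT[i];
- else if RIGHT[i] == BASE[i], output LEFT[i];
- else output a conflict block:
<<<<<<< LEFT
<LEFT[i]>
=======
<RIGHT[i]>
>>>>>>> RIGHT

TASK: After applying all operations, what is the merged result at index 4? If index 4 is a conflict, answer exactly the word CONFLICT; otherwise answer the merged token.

Final LEFT:  [alpha, foxtrot, bravo, golf, india]
Final RIGHT: [alpha, india, kilo, golf, kilo]
i=0: L=alpha R=alpha -> agree -> alpha
i=1: BASE=alpha L=foxtrot R=india all differ -> CONFLICT
i=2: BASE=juliet L=bravo R=kilo all differ -> CONFLICT
i=3: L=golf R=golf -> agree -> golf
i=4: L=india=BASE, R=kilo -> take RIGHT -> kilo
Index 4 -> kilo

Answer: kilo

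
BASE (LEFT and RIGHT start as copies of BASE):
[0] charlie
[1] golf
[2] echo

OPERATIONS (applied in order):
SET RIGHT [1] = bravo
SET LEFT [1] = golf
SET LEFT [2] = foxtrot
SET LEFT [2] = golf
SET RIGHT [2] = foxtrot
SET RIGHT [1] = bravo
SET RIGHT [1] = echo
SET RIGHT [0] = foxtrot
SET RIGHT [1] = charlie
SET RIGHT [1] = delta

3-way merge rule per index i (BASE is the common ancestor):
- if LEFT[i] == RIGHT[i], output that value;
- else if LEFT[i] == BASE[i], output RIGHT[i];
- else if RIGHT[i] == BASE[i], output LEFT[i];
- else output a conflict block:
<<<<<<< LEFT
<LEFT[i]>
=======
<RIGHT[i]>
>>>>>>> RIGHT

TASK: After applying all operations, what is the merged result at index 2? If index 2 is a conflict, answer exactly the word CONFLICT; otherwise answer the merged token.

Final LEFT:  [charlie, golf, golf]
Final RIGHT: [foxtrot, delta, foxtrot]
i=0: L=charlie=BASE, R=foxtrot -> take RIGHT -> foxtrot
i=1: L=golf=BASE, R=delta -> take RIGHT -> delta
i=2: BASE=echo L=golf R=foxtrot all differ -> CONFLICT
Index 2 -> CONFLICT

Answer: CONFLICT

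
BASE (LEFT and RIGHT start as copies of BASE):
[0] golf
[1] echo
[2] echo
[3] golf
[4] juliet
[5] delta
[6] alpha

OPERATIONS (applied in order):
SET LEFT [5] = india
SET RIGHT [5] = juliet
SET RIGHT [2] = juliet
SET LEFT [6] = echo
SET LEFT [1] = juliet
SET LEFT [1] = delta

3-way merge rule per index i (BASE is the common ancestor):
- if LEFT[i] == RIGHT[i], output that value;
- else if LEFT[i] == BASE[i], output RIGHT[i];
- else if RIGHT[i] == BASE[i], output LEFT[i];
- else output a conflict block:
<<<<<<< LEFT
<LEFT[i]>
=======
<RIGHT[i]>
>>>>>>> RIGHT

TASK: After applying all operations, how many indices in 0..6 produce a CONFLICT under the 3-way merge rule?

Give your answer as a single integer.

Answer: 1

Derivation:
Final LEFT:  [golf, delta, echo, golf, juliet, india, echo]
Final RIGHT: [golf, echo, juliet, golf, juliet, juliet, alpha]
i=0: L=golf R=golf -> agree -> golf
i=1: L=delta, R=echo=BASE -> take LEFT -> delta
i=2: L=echo=BASE, R=juliet -> take RIGHT -> juliet
i=3: L=golf R=golf -> agree -> golf
i=4: L=juliet R=juliet -> agree -> juliet
i=5: BASE=delta L=india R=juliet all differ -> CONFLICT
i=6: L=echo, R=alpha=BASE -> take LEFT -> echo
Conflict count: 1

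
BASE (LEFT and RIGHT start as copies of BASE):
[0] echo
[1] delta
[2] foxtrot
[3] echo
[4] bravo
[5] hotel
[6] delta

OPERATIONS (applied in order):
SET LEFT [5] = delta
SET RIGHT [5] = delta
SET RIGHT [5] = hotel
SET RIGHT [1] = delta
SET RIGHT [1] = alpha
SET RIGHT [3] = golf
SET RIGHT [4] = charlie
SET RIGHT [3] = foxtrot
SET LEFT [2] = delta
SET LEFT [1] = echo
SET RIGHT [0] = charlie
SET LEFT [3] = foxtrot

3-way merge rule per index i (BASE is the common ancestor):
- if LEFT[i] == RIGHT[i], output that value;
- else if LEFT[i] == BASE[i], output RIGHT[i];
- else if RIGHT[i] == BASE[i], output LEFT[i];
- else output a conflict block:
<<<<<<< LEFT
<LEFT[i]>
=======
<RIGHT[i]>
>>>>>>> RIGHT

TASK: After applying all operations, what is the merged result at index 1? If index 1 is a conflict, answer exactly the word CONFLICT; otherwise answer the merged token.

Final LEFT:  [echo, echo, delta, foxtrot, bravo, delta, delta]
Final RIGHT: [charlie, alpha, foxtrot, foxtrot, charlie, hotel, delta]
i=0: L=echo=BASE, R=charlie -> take RIGHT -> charlie
i=1: BASE=delta L=echo R=alpha all differ -> CONFLICT
i=2: L=delta, R=foxtrot=BASE -> take LEFT -> delta
i=3: L=foxtrot R=foxtrot -> agree -> foxtrot
i=4: L=bravo=BASE, R=charlie -> take RIGHT -> charlie
i=5: L=delta, R=hotel=BASE -> take LEFT -> delta
i=6: L=delta R=delta -> agree -> delta
Index 1 -> CONFLICT

Answer: CONFLICT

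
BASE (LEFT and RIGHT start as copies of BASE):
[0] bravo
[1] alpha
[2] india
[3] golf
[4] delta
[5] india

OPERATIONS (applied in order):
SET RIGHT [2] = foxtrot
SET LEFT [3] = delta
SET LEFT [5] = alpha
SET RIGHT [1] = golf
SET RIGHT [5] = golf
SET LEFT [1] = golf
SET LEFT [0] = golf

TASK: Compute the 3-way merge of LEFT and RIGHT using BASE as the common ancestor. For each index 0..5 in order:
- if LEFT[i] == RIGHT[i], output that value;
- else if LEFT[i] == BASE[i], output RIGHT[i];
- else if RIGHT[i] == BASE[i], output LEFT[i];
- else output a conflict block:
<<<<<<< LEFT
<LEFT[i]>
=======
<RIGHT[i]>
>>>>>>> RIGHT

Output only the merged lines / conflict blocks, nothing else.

Final LEFT:  [golf, golf, india, delta, delta, alpha]
Final RIGHT: [bravo, golf, foxtrot, golf, delta, golf]
i=0: L=golf, R=bravo=BASE -> take LEFT -> golf
i=1: L=golf R=golf -> agree -> golf
i=2: L=india=BASE, R=foxtrot -> take RIGHT -> foxtrot
i=3: L=delta, R=golf=BASE -> take LEFT -> delta
i=4: L=delta R=delta -> agree -> delta
i=5: BASE=india L=alpha R=golf all differ -> CONFLICT

Answer: golf
golf
foxtrot
delta
delta
<<<<<<< LEFT
alpha
=======
golf
>>>>>>> RIGHT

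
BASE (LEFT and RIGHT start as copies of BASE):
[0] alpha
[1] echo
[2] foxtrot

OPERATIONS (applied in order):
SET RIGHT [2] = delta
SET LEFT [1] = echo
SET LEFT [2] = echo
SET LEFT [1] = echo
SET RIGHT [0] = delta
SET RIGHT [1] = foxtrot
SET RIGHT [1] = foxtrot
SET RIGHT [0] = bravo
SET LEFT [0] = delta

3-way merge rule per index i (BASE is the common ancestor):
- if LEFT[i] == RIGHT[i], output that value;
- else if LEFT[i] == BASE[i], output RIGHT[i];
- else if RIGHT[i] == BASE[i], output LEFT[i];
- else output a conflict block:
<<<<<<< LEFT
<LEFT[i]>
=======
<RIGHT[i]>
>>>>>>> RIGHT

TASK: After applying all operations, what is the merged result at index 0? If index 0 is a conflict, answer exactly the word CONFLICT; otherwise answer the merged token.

Answer: CONFLICT

Derivation:
Final LEFT:  [delta, echo, echo]
Final RIGHT: [bravo, foxtrot, delta]
i=0: BASE=alpha L=delta R=bravo all differ -> CONFLICT
i=1: L=echo=BASE, R=foxtrot -> take RIGHT -> foxtrot
i=2: BASE=foxtrot L=echo R=delta all differ -> CONFLICT
Index 0 -> CONFLICT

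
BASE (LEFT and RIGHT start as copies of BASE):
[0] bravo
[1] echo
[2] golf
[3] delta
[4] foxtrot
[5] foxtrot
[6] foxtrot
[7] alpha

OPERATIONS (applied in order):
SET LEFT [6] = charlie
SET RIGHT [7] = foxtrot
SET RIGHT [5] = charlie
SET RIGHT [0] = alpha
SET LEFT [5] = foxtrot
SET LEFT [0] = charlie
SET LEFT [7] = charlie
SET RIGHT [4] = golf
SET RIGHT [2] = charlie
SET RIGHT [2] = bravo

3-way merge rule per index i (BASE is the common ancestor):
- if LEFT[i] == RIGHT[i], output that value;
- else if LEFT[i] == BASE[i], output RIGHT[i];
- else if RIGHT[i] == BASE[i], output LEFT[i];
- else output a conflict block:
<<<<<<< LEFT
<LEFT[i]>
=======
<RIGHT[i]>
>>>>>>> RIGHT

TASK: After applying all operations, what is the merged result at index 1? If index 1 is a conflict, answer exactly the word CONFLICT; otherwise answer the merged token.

Final LEFT:  [charlie, echo, golf, delta, foxtrot, foxtrot, charlie, charlie]
Final RIGHT: [alpha, echo, bravo, delta, golf, charlie, foxtrot, foxtrot]
i=0: BASE=bravo L=charlie R=alpha all differ -> CONFLICT
i=1: L=echo R=echo -> agree -> echo
i=2: L=golf=BASE, R=bravo -> take RIGHT -> bravo
i=3: L=delta R=delta -> agree -> delta
i=4: L=foxtrot=BASE, R=golf -> take RIGHT -> golf
i=5: L=foxtrot=BASE, R=charlie -> take RIGHT -> charlie
i=6: L=charlie, R=foxtrot=BASE -> take LEFT -> charlie
i=7: BASE=alpha L=charlie R=foxtrot all differ -> CONFLICT
Index 1 -> echo

Answer: echo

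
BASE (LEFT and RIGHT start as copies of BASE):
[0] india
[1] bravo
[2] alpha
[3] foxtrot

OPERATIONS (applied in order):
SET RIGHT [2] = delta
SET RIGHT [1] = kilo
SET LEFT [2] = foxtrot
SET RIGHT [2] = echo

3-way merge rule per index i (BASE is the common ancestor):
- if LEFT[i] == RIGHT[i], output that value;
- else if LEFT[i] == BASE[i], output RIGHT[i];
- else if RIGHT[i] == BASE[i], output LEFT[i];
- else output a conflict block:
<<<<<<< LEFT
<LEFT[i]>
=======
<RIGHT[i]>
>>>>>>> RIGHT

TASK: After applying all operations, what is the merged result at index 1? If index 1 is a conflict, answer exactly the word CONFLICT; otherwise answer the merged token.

Final LEFT:  [india, bravo, foxtrot, foxtrot]
Final RIGHT: [india, kilo, echo, foxtrot]
i=0: L=india R=india -> agree -> india
i=1: L=bravo=BASE, R=kilo -> take RIGHT -> kilo
i=2: BASE=alpha L=foxtrot R=echo all differ -> CONFLICT
i=3: L=foxtrot R=foxtrot -> agree -> foxtrot
Index 1 -> kilo

Answer: kilo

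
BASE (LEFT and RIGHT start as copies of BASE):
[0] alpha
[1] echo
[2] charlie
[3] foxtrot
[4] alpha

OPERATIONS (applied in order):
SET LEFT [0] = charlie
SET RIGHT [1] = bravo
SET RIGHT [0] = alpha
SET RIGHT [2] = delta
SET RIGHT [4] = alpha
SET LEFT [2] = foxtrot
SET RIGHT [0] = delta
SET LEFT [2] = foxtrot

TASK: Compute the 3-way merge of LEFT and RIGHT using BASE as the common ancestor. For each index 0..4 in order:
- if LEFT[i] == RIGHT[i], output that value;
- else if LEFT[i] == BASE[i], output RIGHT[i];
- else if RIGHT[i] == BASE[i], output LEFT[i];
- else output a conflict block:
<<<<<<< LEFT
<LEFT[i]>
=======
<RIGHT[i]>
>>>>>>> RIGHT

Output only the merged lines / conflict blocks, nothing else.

Answer: <<<<<<< LEFT
charlie
=======
delta
>>>>>>> RIGHT
bravo
<<<<<<< LEFT
foxtrot
=======
delta
>>>>>>> RIGHT
foxtrot
alpha

Derivation:
Final LEFT:  [charlie, echo, foxtrot, foxtrot, alpha]
Final RIGHT: [delta, bravo, delta, foxtrot, alpha]
i=0: BASE=alpha L=charlie R=delta all differ -> CONFLICT
i=1: L=echo=BASE, R=bravo -> take RIGHT -> bravo
i=2: BASE=charlie L=foxtrot R=delta all differ -> CONFLICT
i=3: L=foxtrot R=foxtrot -> agree -> foxtrot
i=4: L=alpha R=alpha -> agree -> alpha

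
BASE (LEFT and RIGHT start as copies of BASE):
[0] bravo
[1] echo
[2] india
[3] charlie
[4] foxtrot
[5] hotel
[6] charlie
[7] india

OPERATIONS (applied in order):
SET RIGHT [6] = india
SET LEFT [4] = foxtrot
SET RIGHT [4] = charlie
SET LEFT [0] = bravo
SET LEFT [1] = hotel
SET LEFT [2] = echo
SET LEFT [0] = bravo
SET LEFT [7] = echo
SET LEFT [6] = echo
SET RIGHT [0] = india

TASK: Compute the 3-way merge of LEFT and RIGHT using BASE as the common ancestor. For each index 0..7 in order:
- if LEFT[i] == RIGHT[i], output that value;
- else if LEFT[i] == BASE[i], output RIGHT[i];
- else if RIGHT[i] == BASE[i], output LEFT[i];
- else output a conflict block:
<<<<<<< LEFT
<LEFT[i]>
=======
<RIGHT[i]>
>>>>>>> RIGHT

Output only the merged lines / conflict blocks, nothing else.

Answer: india
hotel
echo
charlie
charlie
hotel
<<<<<<< LEFT
echo
=======
india
>>>>>>> RIGHT
echo

Derivation:
Final LEFT:  [bravo, hotel, echo, charlie, foxtrot, hotel, echo, echo]
Final RIGHT: [india, echo, india, charlie, charlie, hotel, india, india]
i=0: L=bravo=BASE, R=india -> take RIGHT -> india
i=1: L=hotel, R=echo=BASE -> take LEFT -> hotel
i=2: L=echo, R=india=BASE -> take LEFT -> echo
i=3: L=charlie R=charlie -> agree -> charlie
i=4: L=foxtrot=BASE, R=charlie -> take RIGHT -> charlie
i=5: L=hotel R=hotel -> agree -> hotel
i=6: BASE=charlie L=echo R=india all differ -> CONFLICT
i=7: L=echo, R=india=BASE -> take LEFT -> echo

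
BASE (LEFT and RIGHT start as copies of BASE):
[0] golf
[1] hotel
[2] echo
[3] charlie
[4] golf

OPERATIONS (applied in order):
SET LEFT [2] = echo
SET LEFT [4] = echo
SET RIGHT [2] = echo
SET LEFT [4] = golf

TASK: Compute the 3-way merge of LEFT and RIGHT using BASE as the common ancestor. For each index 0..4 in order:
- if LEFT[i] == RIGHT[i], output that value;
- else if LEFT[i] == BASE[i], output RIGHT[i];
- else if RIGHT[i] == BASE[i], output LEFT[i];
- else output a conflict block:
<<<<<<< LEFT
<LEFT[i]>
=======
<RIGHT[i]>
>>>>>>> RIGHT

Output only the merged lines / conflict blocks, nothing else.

Answer: golf
hotel
echo
charlie
golf

Derivation:
Final LEFT:  [golf, hotel, echo, charlie, golf]
Final RIGHT: [golf, hotel, echo, charlie, golf]
i=0: L=golf R=golf -> agree -> golf
i=1: L=hotel R=hotel -> agree -> hotel
i=2: L=echo R=echo -> agree -> echo
i=3: L=charlie R=charlie -> agree -> charlie
i=4: L=golf R=golf -> agree -> golf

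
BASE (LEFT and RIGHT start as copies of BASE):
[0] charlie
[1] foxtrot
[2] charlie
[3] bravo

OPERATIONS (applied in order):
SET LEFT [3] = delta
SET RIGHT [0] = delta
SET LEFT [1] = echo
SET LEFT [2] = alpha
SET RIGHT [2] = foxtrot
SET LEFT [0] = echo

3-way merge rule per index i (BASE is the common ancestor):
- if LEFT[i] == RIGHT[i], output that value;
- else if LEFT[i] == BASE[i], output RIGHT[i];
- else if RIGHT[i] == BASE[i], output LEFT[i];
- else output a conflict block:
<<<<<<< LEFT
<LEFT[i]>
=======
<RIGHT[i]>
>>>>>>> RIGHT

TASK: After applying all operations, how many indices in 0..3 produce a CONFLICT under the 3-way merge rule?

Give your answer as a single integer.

Final LEFT:  [echo, echo, alpha, delta]
Final RIGHT: [delta, foxtrot, foxtrot, bravo]
i=0: BASE=charlie L=echo R=delta all differ -> CONFLICT
i=1: L=echo, R=foxtrot=BASE -> take LEFT -> echo
i=2: BASE=charlie L=alpha R=foxtrot all differ -> CONFLICT
i=3: L=delta, R=bravo=BASE -> take LEFT -> delta
Conflict count: 2

Answer: 2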